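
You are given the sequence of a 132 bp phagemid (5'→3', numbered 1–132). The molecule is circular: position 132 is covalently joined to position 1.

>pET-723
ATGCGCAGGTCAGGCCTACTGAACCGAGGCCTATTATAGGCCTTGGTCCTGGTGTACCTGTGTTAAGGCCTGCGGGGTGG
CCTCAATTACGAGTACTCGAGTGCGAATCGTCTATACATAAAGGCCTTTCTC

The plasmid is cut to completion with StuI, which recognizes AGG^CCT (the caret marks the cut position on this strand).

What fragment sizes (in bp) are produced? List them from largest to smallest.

StuI sites (AGGCCT) start at positions 12, 27, 38, 66, 122.
StuI cuts after base 3 of each site, so after positions 14, 29, 40, 68, 124.
Circular molecule, 5 cuts → 5 fragments:
  15–29 → 15 bp
  30–40 → 11 bp
  41–68 → 28 bp
  69–124 → 56 bp
  125–132 then 1–14 → 8 + 14 = 22 bp
Sorted largest to smallest: 56, 28, 22, 15, 11 bp.

56, 28, 22, 15, 11 bp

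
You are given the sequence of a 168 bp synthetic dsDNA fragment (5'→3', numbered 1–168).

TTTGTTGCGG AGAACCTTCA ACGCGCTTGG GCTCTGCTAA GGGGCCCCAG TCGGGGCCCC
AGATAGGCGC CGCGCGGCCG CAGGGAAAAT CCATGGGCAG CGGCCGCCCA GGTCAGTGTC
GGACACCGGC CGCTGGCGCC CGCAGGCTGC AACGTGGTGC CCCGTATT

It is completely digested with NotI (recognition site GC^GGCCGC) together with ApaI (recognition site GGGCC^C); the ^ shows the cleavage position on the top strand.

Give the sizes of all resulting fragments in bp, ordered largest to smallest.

NotI sites (GCGGCCGC) start at positions 74, 100.
NotI cuts after base 2 of each site, so after positions 75, 101.
ApaI sites (GGGCCC) start at positions 42, 54.
ApaI cuts after base 5 of each site (before the last base), so after positions 46, 58.
Combined cut positions: 46, 58, 75, 101.
Linear molecule, 4 cuts → 5 fragments:
  1–46 → 46 bp
  47–58 → 12 bp
  59–75 → 17 bp
  76–101 → 26 bp
  102–168 → 67 bp
Sorted largest to smallest: 67, 46, 26, 17, 12 bp.

67, 46, 26, 17, 12 bp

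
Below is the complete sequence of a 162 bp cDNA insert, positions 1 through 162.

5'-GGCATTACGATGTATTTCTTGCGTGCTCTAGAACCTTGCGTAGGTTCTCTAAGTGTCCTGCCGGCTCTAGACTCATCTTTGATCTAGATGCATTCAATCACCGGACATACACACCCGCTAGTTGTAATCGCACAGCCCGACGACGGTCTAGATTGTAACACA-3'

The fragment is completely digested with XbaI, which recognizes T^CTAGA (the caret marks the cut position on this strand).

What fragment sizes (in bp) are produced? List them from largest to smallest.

XbaI sites (TCTAGA) start at positions 27, 66, 83, 147.
XbaI cuts after the first base of each site, so after positions 27, 66, 83, 147.
Linear molecule, 4 cuts → 5 fragments:
  1–27 → 27 bp
  28–66 → 39 bp
  67–83 → 17 bp
  84–147 → 64 bp
  148–162 → 15 bp
Sorted largest to smallest: 64, 39, 27, 17, 15 bp.

64, 39, 27, 17, 15 bp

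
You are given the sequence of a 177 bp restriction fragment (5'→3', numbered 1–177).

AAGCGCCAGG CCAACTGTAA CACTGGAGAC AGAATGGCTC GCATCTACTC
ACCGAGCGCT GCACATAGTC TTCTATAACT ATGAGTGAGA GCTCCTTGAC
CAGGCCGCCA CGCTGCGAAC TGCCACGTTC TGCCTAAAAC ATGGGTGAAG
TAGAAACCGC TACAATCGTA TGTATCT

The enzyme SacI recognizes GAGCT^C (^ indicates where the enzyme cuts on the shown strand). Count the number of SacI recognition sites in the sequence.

GAGCTC occurs starting at position 89.
SacI cuts at 1 site.

1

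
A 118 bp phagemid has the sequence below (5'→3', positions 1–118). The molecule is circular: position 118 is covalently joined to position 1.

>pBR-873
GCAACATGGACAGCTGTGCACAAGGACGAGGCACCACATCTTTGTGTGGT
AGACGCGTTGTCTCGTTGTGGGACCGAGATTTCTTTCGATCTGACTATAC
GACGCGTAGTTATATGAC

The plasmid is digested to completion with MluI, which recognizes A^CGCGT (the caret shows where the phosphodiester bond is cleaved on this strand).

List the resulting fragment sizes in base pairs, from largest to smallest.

MluI sites (ACGCGT) start at positions 53, 102.
MluI cuts after the first base of each site, so after positions 53, 102.
Circular molecule, 2 cuts → 2 fragments:
  54–102 → 49 bp
  103–118 then 1–53 → 16 + 53 = 69 bp
Sorted largest to smallest: 69, 49 bp.

69, 49 bp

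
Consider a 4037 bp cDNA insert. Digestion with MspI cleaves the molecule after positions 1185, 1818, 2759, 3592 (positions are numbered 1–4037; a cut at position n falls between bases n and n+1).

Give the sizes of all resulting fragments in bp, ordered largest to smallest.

Linear molecule, 4 cuts → 5 fragments:
  1185 − 0 = 1185 bp
  1818 − 1185 = 633 bp
  2759 − 1818 = 941 bp
  3592 − 2759 = 833 bp
  4037 − 3592 = 445 bp
Sorted largest to smallest: 1185, 941, 833, 633, 445 bp.

1185, 941, 833, 633, 445 bp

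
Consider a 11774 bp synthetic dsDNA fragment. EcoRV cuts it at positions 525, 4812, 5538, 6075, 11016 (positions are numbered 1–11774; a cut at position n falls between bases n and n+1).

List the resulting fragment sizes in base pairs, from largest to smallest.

4941, 4287, 758, 726, 537, 525 bp

Linear molecule, 5 cuts → 6 fragments:
  525 − 0 = 525 bp
  4812 − 525 = 4287 bp
  5538 − 4812 = 726 bp
  6075 − 5538 = 537 bp
  11016 − 6075 = 4941 bp
  11774 − 11016 = 758 bp
Sorted largest to smallest: 4941, 4287, 758, 726, 537, 525 bp.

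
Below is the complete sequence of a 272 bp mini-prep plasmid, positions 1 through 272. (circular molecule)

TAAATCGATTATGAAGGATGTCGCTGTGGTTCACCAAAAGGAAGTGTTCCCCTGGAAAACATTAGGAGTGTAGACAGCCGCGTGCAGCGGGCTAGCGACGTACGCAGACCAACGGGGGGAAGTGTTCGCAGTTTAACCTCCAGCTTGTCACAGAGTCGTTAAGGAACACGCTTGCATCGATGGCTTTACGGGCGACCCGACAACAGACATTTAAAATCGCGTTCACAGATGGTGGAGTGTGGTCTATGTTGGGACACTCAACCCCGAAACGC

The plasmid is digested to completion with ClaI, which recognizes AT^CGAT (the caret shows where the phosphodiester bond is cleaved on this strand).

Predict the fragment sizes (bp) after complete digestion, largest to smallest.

172, 100 bp

ClaI sites (ATCGAT) start at positions 4, 176.
ClaI cuts after base 2 of each site, so after positions 5, 177.
Circular molecule, 2 cuts → 2 fragments:
  6–177 → 172 bp
  178–272 then 1–5 → 95 + 5 = 100 bp
Sorted largest to smallest: 172, 100 bp.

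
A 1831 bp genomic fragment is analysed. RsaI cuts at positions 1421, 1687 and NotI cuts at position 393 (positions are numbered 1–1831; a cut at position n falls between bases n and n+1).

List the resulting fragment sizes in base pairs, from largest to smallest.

Combined cut positions (sorted): 393, 1421, 1687.
Linear molecule, 3 cuts → 4 fragments:
  393 − 0 = 393 bp
  1421 − 393 = 1028 bp
  1687 − 1421 = 266 bp
  1831 − 1687 = 144 bp
Sorted largest to smallest: 1028, 393, 266, 144 bp.

1028, 393, 266, 144 bp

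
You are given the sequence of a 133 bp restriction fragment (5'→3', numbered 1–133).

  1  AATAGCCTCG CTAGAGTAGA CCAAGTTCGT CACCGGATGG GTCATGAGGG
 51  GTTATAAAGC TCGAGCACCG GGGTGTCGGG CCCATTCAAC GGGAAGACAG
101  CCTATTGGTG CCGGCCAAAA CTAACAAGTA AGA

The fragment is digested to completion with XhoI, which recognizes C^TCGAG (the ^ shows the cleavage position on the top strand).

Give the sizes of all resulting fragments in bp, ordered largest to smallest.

73, 60 bp

The XhoI site (CTCGAG) starts at position 60.
XhoI cuts after the first base of each site, so after position 60.
Linear molecule, 1 cut → 2 fragments:
  1–60 → 60 bp
  61–133 → 73 bp
Sorted largest to smallest: 73, 60 bp.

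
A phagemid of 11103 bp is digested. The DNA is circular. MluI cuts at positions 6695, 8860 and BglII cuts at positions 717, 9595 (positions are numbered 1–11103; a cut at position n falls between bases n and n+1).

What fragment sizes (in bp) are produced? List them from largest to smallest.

5978, 2225, 2165, 735 bp

Combined cut positions (sorted): 717, 6695, 8860, 9595.
Circular molecule, 4 cuts → 4 fragments:
  6695 − 717 = 5978 bp
  8860 − 6695 = 2165 bp
  9595 − 8860 = 735 bp
  wrap: 11103 − 9595 + 717 = 2225 bp
Sorted largest to smallest: 5978, 2225, 2165, 735 bp.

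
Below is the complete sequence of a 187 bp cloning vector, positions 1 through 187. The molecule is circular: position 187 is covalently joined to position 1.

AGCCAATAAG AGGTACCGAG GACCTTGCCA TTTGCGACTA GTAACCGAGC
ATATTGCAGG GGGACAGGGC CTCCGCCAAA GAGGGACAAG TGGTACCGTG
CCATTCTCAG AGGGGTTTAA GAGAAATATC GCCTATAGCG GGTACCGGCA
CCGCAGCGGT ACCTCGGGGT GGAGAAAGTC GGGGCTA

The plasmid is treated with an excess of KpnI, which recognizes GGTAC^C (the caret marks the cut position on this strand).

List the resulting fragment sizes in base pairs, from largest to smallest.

KpnI sites (GGTACC) start at positions 12, 92, 141, 158.
KpnI cuts after base 5 of each site (before the last base), so after positions 16, 96, 145, 162.
Circular molecule, 4 cuts → 4 fragments:
  17–96 → 80 bp
  97–145 → 49 bp
  146–162 → 17 bp
  163–187 then 1–16 → 25 + 16 = 41 bp
Sorted largest to smallest: 80, 49, 41, 17 bp.

80, 49, 41, 17 bp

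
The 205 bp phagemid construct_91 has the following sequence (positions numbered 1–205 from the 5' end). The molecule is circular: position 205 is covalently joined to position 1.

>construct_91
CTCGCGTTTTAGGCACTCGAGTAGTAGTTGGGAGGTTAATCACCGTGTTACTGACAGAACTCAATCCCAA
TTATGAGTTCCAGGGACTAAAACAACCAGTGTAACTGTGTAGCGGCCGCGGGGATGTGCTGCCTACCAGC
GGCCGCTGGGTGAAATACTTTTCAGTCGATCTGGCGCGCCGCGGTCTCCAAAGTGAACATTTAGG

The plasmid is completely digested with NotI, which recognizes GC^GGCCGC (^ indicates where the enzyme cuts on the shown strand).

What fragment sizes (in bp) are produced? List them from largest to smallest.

178, 27 bp

NotI sites (GCGGCCGC) start at positions 112, 139.
NotI cuts after base 2 of each site, so after positions 113, 140.
Circular molecule, 2 cuts → 2 fragments:
  114–140 → 27 bp
  141–205 then 1–113 → 65 + 113 = 178 bp
Sorted largest to smallest: 178, 27 bp.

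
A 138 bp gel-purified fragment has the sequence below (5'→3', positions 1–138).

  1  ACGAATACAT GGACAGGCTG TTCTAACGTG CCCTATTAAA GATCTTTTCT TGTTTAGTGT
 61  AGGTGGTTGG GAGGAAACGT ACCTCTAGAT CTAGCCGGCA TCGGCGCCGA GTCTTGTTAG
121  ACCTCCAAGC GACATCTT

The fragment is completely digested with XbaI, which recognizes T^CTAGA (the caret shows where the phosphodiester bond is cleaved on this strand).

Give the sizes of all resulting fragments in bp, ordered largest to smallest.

The XbaI site (TCTAGA) starts at position 84.
XbaI cuts after the first base of each site, so after position 84.
Linear molecule, 1 cut → 2 fragments:
  1–84 → 84 bp
  85–138 → 54 bp
Sorted largest to smallest: 84, 54 bp.

84, 54 bp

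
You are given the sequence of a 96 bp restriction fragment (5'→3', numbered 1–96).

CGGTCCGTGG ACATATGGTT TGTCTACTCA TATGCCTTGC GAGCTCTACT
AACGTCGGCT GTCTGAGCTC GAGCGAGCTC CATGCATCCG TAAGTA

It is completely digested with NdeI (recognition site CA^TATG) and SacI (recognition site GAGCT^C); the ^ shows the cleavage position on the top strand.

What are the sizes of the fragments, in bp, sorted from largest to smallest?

NdeI sites (CATATG) start at positions 12, 29.
NdeI cuts after base 2 of each site, so after positions 13, 30.
SacI sites (GAGCTC) start at positions 41, 65, 75.
SacI cuts after base 5 of each site (before the last base), so after positions 45, 69, 79.
Combined cut positions: 13, 30, 45, 69, 79.
Linear molecule, 5 cuts → 6 fragments:
  1–13 → 13 bp
  14–30 → 17 bp
  31–45 → 15 bp
  46–69 → 24 bp
  70–79 → 10 bp
  80–96 → 17 bp
Sorted largest to smallest: 24, 17, 17, 15, 13, 10 bp.

24, 17, 17, 15, 13, 10 bp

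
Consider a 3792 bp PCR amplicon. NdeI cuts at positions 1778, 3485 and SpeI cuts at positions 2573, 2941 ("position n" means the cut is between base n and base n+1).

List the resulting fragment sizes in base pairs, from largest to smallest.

1778, 795, 544, 368, 307 bp

Combined cut positions (sorted): 1778, 2573, 2941, 3485.
Linear molecule, 4 cuts → 5 fragments:
  1778 − 0 = 1778 bp
  2573 − 1778 = 795 bp
  2941 − 2573 = 368 bp
  3485 − 2941 = 544 bp
  3792 − 3485 = 307 bp
Sorted largest to smallest: 1778, 795, 544, 368, 307 bp.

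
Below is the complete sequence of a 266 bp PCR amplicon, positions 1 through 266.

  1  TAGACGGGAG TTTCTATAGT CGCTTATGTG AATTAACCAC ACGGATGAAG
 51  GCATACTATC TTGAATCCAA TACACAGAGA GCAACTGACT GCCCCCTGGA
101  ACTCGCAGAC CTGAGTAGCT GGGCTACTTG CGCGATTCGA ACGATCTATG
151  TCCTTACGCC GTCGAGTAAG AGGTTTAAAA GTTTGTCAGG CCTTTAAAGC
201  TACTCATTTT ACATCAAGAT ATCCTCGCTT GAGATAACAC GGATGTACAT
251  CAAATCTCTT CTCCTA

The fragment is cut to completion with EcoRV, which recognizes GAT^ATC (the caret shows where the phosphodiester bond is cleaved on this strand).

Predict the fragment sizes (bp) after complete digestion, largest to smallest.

220, 46 bp

The EcoRV site (GATATC) starts at position 218.
EcoRV cuts after base 3 of each site, so after position 220.
Linear molecule, 1 cut → 2 fragments:
  1–220 → 220 bp
  221–266 → 46 bp
Sorted largest to smallest: 220, 46 bp.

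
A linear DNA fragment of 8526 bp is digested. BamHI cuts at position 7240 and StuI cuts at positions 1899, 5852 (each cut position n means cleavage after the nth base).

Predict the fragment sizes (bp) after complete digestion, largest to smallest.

3953, 1899, 1388, 1286 bp

Combined cut positions (sorted): 1899, 5852, 7240.
Linear molecule, 3 cuts → 4 fragments:
  1899 − 0 = 1899 bp
  5852 − 1899 = 3953 bp
  7240 − 5852 = 1388 bp
  8526 − 7240 = 1286 bp
Sorted largest to smallest: 3953, 1899, 1388, 1286 bp.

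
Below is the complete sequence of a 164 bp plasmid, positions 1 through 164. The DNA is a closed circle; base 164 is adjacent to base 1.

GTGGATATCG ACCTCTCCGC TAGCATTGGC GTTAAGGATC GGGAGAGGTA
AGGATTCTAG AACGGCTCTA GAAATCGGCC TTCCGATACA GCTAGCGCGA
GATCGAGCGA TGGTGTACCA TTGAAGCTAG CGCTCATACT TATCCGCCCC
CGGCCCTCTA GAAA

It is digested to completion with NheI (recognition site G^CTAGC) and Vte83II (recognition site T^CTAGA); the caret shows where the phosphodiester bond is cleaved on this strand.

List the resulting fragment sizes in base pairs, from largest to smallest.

37, 35, 31, 26, 24, 11 bp

NheI sites (GCTAGC) start at positions 19, 91, 126.
NheI cuts after the first base of each site, so after positions 19, 91, 126.
Vte83II sites (TCTAGA) start at positions 56, 67, 157.
Vte83II cuts after the first base of each site, so after positions 56, 67, 157.
Combined cut positions: 19, 56, 67, 91, 126, 157.
Circular molecule, 6 cuts → 6 fragments:
  20–56 → 37 bp
  57–67 → 11 bp
  68–91 → 24 bp
  92–126 → 35 bp
  127–157 → 31 bp
  158–164 then 1–19 → 7 + 19 = 26 bp
Sorted largest to smallest: 37, 35, 31, 26, 24, 11 bp.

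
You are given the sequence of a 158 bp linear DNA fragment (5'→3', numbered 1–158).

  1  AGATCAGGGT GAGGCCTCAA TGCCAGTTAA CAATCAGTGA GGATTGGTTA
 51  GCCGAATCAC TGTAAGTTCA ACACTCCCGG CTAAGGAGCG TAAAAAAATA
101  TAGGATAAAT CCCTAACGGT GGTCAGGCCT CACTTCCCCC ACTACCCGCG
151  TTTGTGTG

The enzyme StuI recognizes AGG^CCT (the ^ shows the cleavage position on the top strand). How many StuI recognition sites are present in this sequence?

AGGCCT occurs starting at positions 12, 125.
StuI cuts at 2 sites.

2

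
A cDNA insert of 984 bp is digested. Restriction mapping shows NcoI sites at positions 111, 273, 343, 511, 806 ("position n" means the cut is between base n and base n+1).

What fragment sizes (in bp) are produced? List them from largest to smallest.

295, 178, 168, 162, 111, 70 bp

Linear molecule, 5 cuts → 6 fragments:
  111 − 0 = 111 bp
  273 − 111 = 162 bp
  343 − 273 = 70 bp
  511 − 343 = 168 bp
  806 − 511 = 295 bp
  984 − 806 = 178 bp
Sorted largest to smallest: 295, 178, 168, 162, 111, 70 bp.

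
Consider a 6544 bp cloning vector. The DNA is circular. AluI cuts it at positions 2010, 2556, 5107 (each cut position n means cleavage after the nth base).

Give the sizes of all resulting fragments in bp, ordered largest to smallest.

Circular molecule, 3 cuts → 3 fragments:
  2556 − 2010 = 546 bp
  5107 − 2556 = 2551 bp
  wrap: 6544 − 5107 + 2010 = 3447 bp
Sorted largest to smallest: 3447, 2551, 546 bp.

3447, 2551, 546 bp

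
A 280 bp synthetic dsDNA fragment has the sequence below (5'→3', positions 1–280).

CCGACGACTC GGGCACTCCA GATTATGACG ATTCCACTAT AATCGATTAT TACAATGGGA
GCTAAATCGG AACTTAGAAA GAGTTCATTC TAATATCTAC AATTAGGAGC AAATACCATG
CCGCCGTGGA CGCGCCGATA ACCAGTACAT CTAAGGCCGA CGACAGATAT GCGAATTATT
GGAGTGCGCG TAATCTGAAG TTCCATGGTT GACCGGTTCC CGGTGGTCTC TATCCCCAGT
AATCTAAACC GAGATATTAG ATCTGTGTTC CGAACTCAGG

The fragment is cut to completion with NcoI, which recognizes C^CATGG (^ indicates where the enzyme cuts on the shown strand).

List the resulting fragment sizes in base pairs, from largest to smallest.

203, 77 bp

The NcoI site (CCATGG) starts at position 203.
NcoI cuts after the first base of each site, so after position 203.
Linear molecule, 1 cut → 2 fragments:
  1–203 → 203 bp
  204–280 → 77 bp
Sorted largest to smallest: 203, 77 bp.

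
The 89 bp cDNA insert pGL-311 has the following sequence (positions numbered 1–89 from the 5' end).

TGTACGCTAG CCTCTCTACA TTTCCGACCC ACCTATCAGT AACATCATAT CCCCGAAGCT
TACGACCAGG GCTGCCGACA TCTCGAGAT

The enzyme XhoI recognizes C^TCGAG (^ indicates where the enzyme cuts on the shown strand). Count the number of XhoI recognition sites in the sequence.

CTCGAG occurs starting at position 82.
XhoI cuts at 1 site.

1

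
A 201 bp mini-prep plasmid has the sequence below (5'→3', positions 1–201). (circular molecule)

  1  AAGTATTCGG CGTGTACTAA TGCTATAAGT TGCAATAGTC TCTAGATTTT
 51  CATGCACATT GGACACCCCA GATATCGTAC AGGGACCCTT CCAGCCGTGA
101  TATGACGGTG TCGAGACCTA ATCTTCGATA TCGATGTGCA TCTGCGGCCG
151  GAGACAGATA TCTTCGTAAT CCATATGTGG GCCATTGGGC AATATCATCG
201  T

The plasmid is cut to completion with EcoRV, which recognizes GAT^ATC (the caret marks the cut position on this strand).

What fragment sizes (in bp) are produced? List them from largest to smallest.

115, 56, 30 bp

EcoRV sites (GATATC) start at positions 71, 127, 157.
EcoRV cuts after base 3 of each site, so after positions 73, 129, 159.
Circular molecule, 3 cuts → 3 fragments:
  74–129 → 56 bp
  130–159 → 30 bp
  160–201 then 1–73 → 42 + 73 = 115 bp
Sorted largest to smallest: 115, 56, 30 bp.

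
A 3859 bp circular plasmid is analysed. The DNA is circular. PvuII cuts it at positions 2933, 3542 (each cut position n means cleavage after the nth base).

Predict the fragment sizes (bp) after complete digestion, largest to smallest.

3250, 609 bp

Circular molecule, 2 cuts → 2 fragments:
  3542 − 2933 = 609 bp
  wrap: 3859 − 3542 + 2933 = 3250 bp
Sorted largest to smallest: 3250, 609 bp.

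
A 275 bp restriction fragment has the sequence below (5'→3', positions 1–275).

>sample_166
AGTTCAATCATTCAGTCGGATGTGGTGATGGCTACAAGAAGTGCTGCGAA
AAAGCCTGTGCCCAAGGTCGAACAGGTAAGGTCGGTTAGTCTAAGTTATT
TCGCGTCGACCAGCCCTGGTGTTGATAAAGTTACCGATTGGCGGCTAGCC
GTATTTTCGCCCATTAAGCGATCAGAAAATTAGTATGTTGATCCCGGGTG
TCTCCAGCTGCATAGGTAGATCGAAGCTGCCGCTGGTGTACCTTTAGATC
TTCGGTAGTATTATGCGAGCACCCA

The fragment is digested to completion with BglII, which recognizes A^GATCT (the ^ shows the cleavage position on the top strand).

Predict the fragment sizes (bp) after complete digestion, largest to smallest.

246, 29 bp

The BglII site (AGATCT) starts at position 246.
BglII cuts after the first base of each site, so after position 246.
Linear molecule, 1 cut → 2 fragments:
  1–246 → 246 bp
  247–275 → 29 bp
Sorted largest to smallest: 246, 29 bp.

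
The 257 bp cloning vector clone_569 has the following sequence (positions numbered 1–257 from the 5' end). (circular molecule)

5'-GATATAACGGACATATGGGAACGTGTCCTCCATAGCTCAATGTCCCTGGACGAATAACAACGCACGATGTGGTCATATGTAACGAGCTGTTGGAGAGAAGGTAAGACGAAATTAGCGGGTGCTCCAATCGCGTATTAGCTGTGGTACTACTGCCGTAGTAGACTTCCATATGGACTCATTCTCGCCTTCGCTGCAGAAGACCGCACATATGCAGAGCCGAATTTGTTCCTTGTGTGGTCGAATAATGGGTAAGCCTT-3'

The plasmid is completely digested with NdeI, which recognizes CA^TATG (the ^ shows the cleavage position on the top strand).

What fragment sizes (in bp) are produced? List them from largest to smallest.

93, 63, 62, 39 bp

NdeI sites (CATATG) start at positions 12, 74, 167, 206.
NdeI cuts after base 2 of each site, so after positions 13, 75, 168, 207.
Circular molecule, 4 cuts → 4 fragments:
  14–75 → 62 bp
  76–168 → 93 bp
  169–207 → 39 bp
  208–257 then 1–13 → 50 + 13 = 63 bp
Sorted largest to smallest: 93, 63, 62, 39 bp.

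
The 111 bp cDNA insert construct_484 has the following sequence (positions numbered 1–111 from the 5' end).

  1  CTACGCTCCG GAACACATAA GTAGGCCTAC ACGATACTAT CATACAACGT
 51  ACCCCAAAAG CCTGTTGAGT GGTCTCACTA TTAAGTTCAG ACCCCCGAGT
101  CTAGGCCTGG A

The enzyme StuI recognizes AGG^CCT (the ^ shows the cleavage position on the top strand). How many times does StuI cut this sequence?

2

AGGCCT occurs starting at positions 23, 103.
StuI cuts at 2 sites.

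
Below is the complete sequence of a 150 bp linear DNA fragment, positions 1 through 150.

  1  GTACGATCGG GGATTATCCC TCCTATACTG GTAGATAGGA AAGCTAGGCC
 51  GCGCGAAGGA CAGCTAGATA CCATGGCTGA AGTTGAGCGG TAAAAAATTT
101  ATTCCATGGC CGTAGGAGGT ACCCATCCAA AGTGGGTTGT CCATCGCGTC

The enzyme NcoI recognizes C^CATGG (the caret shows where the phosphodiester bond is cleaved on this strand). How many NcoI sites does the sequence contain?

CCATGG occurs starting at positions 71, 104.
NcoI cuts at 2 sites.

2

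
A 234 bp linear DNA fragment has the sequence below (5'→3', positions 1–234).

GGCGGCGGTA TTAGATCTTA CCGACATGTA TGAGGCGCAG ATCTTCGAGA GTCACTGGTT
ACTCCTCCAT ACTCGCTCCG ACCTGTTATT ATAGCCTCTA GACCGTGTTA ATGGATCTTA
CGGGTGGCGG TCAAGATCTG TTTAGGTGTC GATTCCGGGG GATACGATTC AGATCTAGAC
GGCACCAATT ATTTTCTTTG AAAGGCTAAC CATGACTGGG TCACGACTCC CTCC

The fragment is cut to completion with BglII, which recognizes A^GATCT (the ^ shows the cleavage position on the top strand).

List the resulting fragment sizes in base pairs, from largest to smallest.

BglII sites (AGATCT) start at positions 13, 39, 134, 171.
BglII cuts after the first base of each site, so after positions 13, 39, 134, 171.
Linear molecule, 4 cuts → 5 fragments:
  1–13 → 13 bp
  14–39 → 26 bp
  40–134 → 95 bp
  135–171 → 37 bp
  172–234 → 63 bp
Sorted largest to smallest: 95, 63, 37, 26, 13 bp.

95, 63, 37, 26, 13 bp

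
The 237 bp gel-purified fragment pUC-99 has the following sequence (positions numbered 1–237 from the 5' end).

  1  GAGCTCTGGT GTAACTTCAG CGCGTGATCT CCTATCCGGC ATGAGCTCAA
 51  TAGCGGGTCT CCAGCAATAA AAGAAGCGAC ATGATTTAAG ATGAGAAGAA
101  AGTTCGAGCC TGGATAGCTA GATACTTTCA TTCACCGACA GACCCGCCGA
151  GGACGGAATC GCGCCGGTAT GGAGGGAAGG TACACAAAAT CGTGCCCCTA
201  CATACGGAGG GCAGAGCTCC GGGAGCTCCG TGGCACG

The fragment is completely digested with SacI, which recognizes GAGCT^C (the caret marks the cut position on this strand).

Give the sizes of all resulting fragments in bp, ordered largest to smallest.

171, 42, 10, 9, 5 bp

SacI sites (GAGCTC) start at positions 1, 43, 214, 223.
SacI cuts after base 5 of each site (before the last base), so after positions 5, 47, 218, 227.
Linear molecule, 4 cuts → 5 fragments:
  1–5 → 5 bp
  6–47 → 42 bp
  48–218 → 171 bp
  219–227 → 9 bp
  228–237 → 10 bp
Sorted largest to smallest: 171, 42, 10, 9, 5 bp.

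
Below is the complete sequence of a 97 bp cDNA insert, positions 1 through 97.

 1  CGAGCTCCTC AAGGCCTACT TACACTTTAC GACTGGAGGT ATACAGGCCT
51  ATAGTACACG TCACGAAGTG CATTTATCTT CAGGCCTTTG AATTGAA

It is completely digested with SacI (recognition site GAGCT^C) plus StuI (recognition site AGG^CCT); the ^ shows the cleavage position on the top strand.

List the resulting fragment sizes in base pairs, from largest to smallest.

37, 33, 13, 8, 6 bp

The SacI site (GAGCTC) starts at position 2.
SacI cuts after base 5 of each site (before the last base), so after position 6.
StuI sites (AGGCCT) start at positions 12, 45, 82.
StuI cuts after base 3 of each site, so after positions 14, 47, 84.
Combined cut positions: 6, 14, 47, 84.
Linear molecule, 4 cuts → 5 fragments:
  1–6 → 6 bp
  7–14 → 8 bp
  15–47 → 33 bp
  48–84 → 37 bp
  85–97 → 13 bp
Sorted largest to smallest: 37, 33, 13, 8, 6 bp.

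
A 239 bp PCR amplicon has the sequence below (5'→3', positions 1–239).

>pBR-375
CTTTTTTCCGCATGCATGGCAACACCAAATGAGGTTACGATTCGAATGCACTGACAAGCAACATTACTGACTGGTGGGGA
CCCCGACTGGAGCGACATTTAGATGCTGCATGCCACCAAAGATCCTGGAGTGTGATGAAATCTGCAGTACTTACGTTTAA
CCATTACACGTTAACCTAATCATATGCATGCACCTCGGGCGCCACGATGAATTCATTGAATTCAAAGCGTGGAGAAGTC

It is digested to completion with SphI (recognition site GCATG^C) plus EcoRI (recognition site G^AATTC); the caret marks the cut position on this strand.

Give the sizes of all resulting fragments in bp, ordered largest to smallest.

SphI sites (GCATGC) start at positions 10, 108, 186.
SphI cuts after base 5 of each site (before the last base), so after positions 14, 112, 190.
EcoRI sites (GAATTC) start at positions 209, 218.
EcoRI cuts after the first base of each site, so after positions 209, 218.
Combined cut positions: 14, 112, 190, 209, 218.
Linear molecule, 5 cuts → 6 fragments:
  1–14 → 14 bp
  15–112 → 98 bp
  113–190 → 78 bp
  191–209 → 19 bp
  210–218 → 9 bp
  219–239 → 21 bp
Sorted largest to smallest: 98, 78, 21, 19, 14, 9 bp.

98, 78, 21, 19, 14, 9 bp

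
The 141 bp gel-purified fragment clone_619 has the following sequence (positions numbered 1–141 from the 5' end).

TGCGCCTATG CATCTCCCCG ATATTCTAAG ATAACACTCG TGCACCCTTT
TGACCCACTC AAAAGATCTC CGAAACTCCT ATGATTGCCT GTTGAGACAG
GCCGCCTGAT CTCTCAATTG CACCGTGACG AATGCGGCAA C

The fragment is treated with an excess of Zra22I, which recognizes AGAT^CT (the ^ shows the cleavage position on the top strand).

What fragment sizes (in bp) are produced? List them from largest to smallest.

The Zra22I site (AGATCT) starts at position 64.
Zra22I cuts after base 4 of each site, so after position 67.
Linear molecule, 1 cut → 2 fragments:
  1–67 → 67 bp
  68–141 → 74 bp
Sorted largest to smallest: 74, 67 bp.

74, 67 bp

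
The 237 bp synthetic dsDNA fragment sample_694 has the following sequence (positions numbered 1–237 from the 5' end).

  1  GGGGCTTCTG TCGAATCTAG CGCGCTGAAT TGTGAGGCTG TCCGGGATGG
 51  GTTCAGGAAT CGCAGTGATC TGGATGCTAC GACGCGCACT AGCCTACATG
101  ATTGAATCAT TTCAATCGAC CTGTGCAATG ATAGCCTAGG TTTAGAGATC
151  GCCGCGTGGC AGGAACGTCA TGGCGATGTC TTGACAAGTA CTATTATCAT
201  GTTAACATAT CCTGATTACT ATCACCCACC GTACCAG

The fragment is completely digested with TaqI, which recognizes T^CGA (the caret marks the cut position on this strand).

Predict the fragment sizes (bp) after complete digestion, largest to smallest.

TaqI sites (TCGA) start at positions 11, 116.
TaqI cuts after the first base of each site, so after positions 11, 116.
Linear molecule, 2 cuts → 3 fragments:
  1–11 → 11 bp
  12–116 → 105 bp
  117–237 → 121 bp
Sorted largest to smallest: 121, 105, 11 bp.

121, 105, 11 bp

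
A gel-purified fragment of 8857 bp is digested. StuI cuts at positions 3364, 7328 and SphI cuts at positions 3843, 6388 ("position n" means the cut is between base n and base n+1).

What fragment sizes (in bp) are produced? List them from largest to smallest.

3364, 2545, 1529, 940, 479 bp

Combined cut positions (sorted): 3364, 3843, 6388, 7328.
Linear molecule, 4 cuts → 5 fragments:
  3364 − 0 = 3364 bp
  3843 − 3364 = 479 bp
  6388 − 3843 = 2545 bp
  7328 − 6388 = 940 bp
  8857 − 7328 = 1529 bp
Sorted largest to smallest: 3364, 2545, 1529, 940, 479 bp.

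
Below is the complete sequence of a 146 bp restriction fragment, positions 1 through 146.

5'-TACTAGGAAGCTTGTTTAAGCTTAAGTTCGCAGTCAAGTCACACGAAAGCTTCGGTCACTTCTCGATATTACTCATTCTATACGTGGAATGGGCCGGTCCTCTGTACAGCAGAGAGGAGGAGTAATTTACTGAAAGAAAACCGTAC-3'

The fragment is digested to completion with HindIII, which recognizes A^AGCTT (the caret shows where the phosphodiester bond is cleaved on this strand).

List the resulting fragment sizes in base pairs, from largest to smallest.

HindIII sites (AAGCTT) start at positions 8, 18, 47.
HindIII cuts after the first base of each site, so after positions 8, 18, 47.
Linear molecule, 3 cuts → 4 fragments:
  1–8 → 8 bp
  9–18 → 10 bp
  19–47 → 29 bp
  48–146 → 99 bp
Sorted largest to smallest: 99, 29, 10, 8 bp.

99, 29, 10, 8 bp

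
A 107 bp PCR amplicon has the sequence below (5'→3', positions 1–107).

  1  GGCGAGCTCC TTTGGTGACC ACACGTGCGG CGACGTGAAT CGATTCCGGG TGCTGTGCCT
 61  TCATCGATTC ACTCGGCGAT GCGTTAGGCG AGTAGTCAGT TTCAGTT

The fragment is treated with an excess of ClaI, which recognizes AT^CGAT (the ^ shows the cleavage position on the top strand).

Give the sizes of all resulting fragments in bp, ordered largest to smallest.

43, 40, 24 bp

ClaI sites (ATCGAT) start at positions 39, 63.
ClaI cuts after base 2 of each site, so after positions 40, 64.
Linear molecule, 2 cuts → 3 fragments:
  1–40 → 40 bp
  41–64 → 24 bp
  65–107 → 43 bp
Sorted largest to smallest: 43, 40, 24 bp.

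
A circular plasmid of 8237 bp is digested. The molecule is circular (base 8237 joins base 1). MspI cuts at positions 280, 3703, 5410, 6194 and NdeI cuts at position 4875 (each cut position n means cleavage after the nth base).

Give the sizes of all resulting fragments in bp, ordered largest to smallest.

3423, 2323, 1172, 784, 535 bp

Combined cut positions (sorted): 280, 3703, 4875, 5410, 6194.
Circular molecule, 5 cuts → 5 fragments:
  3703 − 280 = 3423 bp
  4875 − 3703 = 1172 bp
  5410 − 4875 = 535 bp
  6194 − 5410 = 784 bp
  wrap: 8237 − 6194 + 280 = 2323 bp
Sorted largest to smallest: 3423, 2323, 1172, 784, 535 bp.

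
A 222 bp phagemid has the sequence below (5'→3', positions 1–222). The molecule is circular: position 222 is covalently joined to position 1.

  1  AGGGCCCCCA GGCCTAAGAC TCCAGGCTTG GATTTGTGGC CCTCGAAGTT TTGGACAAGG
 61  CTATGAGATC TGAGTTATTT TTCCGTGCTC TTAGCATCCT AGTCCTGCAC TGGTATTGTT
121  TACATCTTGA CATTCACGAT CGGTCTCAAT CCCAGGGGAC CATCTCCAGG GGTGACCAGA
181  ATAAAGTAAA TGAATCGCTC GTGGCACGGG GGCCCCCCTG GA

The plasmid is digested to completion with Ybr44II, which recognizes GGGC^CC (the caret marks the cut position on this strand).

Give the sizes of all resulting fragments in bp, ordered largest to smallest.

208, 14 bp

Ybr44II sites (GGGCCC) start at positions 2, 210.
Ybr44II cuts after base 4 of each site, so after positions 5, 213.
Circular molecule, 2 cuts → 2 fragments:
  6–213 → 208 bp
  214–222 then 1–5 → 9 + 5 = 14 bp
Sorted largest to smallest: 208, 14 bp.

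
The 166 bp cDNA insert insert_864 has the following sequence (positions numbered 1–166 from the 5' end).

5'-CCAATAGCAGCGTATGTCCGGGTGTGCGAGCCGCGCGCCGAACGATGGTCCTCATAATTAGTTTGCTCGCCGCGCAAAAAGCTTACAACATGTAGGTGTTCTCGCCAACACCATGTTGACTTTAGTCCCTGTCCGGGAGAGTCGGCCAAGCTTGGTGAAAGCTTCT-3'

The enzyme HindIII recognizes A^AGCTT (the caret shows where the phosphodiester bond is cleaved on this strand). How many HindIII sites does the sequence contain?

AAGCTT occurs starting at positions 79, 148, 159.
HindIII cuts at 3 sites.

3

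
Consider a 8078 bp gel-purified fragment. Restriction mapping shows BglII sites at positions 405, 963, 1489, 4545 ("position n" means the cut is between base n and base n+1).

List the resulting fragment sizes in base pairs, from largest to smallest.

3533, 3056, 558, 526, 405 bp

Linear molecule, 4 cuts → 5 fragments:
  405 − 0 = 405 bp
  963 − 405 = 558 bp
  1489 − 963 = 526 bp
  4545 − 1489 = 3056 bp
  8078 − 4545 = 3533 bp
Sorted largest to smallest: 3533, 3056, 558, 526, 405 bp.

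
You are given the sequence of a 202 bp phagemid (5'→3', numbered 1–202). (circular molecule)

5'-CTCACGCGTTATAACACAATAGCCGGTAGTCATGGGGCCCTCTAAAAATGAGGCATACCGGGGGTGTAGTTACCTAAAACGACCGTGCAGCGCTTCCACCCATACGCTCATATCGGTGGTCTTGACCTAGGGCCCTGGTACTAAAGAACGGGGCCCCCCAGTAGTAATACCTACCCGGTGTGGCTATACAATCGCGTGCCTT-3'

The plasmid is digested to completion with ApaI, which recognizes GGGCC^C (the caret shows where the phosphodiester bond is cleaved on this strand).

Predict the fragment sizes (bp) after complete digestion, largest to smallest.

95, 86, 21 bp

ApaI sites (GGGCCC) start at positions 35, 130, 151.
ApaI cuts after base 5 of each site (before the last base), so after positions 39, 134, 155.
Circular molecule, 3 cuts → 3 fragments:
  40–134 → 95 bp
  135–155 → 21 bp
  156–202 then 1–39 → 47 + 39 = 86 bp
Sorted largest to smallest: 95, 86, 21 bp.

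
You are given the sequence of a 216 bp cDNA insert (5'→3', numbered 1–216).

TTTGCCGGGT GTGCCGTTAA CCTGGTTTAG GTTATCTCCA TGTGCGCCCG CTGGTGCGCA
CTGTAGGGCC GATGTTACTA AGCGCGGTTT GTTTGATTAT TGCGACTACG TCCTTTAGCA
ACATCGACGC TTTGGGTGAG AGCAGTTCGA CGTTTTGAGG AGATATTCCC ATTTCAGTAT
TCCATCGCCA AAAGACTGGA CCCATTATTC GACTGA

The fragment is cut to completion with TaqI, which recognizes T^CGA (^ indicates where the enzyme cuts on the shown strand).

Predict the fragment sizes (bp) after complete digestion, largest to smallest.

124, 62, 23, 7 bp

TaqI sites (TCGA) start at positions 124, 147, 209.
TaqI cuts after the first base of each site, so after positions 124, 147, 209.
Linear molecule, 3 cuts → 4 fragments:
  1–124 → 124 bp
  125–147 → 23 bp
  148–209 → 62 bp
  210–216 → 7 bp
Sorted largest to smallest: 124, 62, 23, 7 bp.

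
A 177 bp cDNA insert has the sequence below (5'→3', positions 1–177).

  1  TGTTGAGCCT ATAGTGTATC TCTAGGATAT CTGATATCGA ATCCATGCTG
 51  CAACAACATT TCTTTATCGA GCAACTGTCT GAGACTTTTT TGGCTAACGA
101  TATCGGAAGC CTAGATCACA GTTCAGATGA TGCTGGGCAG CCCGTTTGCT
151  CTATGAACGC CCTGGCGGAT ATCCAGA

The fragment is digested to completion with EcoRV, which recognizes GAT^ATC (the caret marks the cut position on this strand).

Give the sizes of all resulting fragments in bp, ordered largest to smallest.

EcoRV sites (GATATC) start at positions 26, 33, 99, 168.
EcoRV cuts after base 3 of each site, so after positions 28, 35, 101, 170.
Linear molecule, 4 cuts → 5 fragments:
  1–28 → 28 bp
  29–35 → 7 bp
  36–101 → 66 bp
  102–170 → 69 bp
  171–177 → 7 bp
Sorted largest to smallest: 69, 66, 28, 7, 7 bp.

69, 66, 28, 7, 7 bp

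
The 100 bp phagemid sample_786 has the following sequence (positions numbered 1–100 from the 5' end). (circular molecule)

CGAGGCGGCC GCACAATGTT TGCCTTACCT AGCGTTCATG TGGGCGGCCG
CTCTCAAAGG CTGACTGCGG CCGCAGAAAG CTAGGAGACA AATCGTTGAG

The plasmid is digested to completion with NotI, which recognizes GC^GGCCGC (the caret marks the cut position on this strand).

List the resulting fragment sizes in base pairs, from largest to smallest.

39, 38, 23 bp

NotI sites (GCGGCCGC) start at positions 5, 44, 67.
NotI cuts after base 2 of each site, so after positions 6, 45, 68.
Circular molecule, 3 cuts → 3 fragments:
  7–45 → 39 bp
  46–68 → 23 bp
  69–100 then 1–6 → 32 + 6 = 38 bp
Sorted largest to smallest: 39, 38, 23 bp.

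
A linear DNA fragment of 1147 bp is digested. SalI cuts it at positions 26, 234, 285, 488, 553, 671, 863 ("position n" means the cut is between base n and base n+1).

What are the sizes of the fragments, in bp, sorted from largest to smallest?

Linear molecule, 7 cuts → 8 fragments:
  26 − 0 = 26 bp
  234 − 26 = 208 bp
  285 − 234 = 51 bp
  488 − 285 = 203 bp
  553 − 488 = 65 bp
  671 − 553 = 118 bp
  863 − 671 = 192 bp
  1147 − 863 = 284 bp
Sorted largest to smallest: 284, 208, 203, 192, 118, 65, 51, 26 bp.

284, 208, 203, 192, 118, 65, 51, 26 bp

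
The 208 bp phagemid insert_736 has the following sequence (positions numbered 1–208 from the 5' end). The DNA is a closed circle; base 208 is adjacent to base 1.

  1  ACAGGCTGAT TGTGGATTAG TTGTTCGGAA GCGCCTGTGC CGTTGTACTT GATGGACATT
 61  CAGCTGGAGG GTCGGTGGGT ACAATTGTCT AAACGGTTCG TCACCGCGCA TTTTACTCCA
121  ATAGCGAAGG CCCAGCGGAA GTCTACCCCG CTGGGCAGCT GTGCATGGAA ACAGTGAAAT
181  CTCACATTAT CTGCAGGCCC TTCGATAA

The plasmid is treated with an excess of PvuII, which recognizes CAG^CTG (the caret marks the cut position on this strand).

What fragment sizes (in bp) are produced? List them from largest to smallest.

113, 95 bp

PvuII sites (CAGCTG) start at positions 61, 156.
PvuII cuts after base 3 of each site, so after positions 63, 158.
Circular molecule, 2 cuts → 2 fragments:
  64–158 → 95 bp
  159–208 then 1–63 → 50 + 63 = 113 bp
Sorted largest to smallest: 113, 95 bp.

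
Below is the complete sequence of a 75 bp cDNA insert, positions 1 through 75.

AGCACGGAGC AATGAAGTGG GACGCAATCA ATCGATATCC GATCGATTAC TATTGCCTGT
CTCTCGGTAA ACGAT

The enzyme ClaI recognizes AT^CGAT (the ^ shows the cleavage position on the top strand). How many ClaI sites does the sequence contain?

2

ATCGAT occurs starting at positions 31, 42.
ClaI cuts at 2 sites.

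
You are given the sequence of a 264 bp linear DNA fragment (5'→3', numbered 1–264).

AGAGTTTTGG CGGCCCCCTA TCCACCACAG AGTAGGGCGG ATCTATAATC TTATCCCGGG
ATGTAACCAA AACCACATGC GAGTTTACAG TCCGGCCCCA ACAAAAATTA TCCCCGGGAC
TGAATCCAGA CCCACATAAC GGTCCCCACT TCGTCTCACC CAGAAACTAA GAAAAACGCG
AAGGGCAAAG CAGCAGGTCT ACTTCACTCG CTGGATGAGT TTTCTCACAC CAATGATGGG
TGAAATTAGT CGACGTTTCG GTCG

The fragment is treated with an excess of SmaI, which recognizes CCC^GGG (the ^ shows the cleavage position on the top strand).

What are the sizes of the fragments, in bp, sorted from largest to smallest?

149, 58, 57 bp

SmaI sites (CCCGGG) start at positions 55, 113.
SmaI cuts after base 3 of each site, so after positions 57, 115.
Linear molecule, 2 cuts → 3 fragments:
  1–57 → 57 bp
  58–115 → 58 bp
  116–264 → 149 bp
Sorted largest to smallest: 149, 58, 57 bp.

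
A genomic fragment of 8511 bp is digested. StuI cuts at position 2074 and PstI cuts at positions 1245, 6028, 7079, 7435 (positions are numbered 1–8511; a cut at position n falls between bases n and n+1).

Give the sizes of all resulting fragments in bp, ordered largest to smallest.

3954, 1245, 1076, 1051, 829, 356 bp

Combined cut positions (sorted): 1245, 2074, 6028, 7079, 7435.
Linear molecule, 5 cuts → 6 fragments:
  1245 − 0 = 1245 bp
  2074 − 1245 = 829 bp
  6028 − 2074 = 3954 bp
  7079 − 6028 = 1051 bp
  7435 − 7079 = 356 bp
  8511 − 7435 = 1076 bp
Sorted largest to smallest: 3954, 1245, 1076, 1051, 829, 356 bp.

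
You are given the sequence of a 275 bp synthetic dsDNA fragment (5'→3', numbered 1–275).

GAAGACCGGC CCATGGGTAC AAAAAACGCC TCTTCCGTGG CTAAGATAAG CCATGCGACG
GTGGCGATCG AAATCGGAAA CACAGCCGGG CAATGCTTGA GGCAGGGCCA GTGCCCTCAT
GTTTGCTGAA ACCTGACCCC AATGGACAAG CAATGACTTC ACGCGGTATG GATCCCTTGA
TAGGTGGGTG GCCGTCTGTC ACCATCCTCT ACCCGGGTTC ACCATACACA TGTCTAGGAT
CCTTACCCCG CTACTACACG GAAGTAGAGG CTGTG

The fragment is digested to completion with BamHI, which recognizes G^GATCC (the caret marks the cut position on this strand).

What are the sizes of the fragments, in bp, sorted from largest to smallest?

170, 67, 38 bp

BamHI sites (GGATCC) start at positions 170, 237.
BamHI cuts after the first base of each site, so after positions 170, 237.
Linear molecule, 2 cuts → 3 fragments:
  1–170 → 170 bp
  171–237 → 67 bp
  238–275 → 38 bp
Sorted largest to smallest: 170, 67, 38 bp.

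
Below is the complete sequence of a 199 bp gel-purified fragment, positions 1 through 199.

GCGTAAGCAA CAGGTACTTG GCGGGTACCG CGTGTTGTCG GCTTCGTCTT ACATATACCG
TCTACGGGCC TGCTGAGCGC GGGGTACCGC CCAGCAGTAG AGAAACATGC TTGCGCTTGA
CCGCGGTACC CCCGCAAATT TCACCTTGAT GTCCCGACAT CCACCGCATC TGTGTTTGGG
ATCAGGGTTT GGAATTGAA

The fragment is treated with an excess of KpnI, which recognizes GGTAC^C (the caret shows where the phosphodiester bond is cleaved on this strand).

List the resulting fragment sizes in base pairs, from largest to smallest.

KpnI sites (GGTACC) start at positions 24, 83, 125.
KpnI cuts after base 5 of each site (before the last base), so after positions 28, 87, 129.
Linear molecule, 3 cuts → 4 fragments:
  1–28 → 28 bp
  29–87 → 59 bp
  88–129 → 42 bp
  130–199 → 70 bp
Sorted largest to smallest: 70, 59, 42, 28 bp.

70, 59, 42, 28 bp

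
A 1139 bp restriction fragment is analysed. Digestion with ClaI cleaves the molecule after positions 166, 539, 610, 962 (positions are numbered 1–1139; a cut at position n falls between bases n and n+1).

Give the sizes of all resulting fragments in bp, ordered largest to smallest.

373, 352, 177, 166, 71 bp

Linear molecule, 4 cuts → 5 fragments:
  166 − 0 = 166 bp
  539 − 166 = 373 bp
  610 − 539 = 71 bp
  962 − 610 = 352 bp
  1139 − 962 = 177 bp
Sorted largest to smallest: 373, 352, 177, 166, 71 bp.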